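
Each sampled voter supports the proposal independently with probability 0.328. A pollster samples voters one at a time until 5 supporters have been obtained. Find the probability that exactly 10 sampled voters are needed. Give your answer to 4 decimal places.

Y = trial on which the fifth success occurs; negative binomial, r=5, p=0.328.
P(Y=10) = C(9,4) · p^5 · (1−p)^5
= 126 · 0.0037964 · 0.13704 = 0.065552

0.0656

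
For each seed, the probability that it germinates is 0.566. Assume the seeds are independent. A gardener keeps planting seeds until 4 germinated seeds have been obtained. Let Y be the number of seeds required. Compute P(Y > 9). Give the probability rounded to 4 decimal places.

Needing more than 9 seeds ⇔ fewer than 4 successes in the first 9. With X ~ Binomial(9, 0.566), P(Y > 9) = P(X ≤ 3).
  k=0: C(9,0)·0.566^0·0.434^9 = 0.000546
  k=1: C(9,1)·0.566^1·0.434^8 = 0.006412
  k=2: C(9,2)·0.566^2·0.434^7 = 0.033447
  k=3: C(9,3)·0.566^3·0.434^6 = 0.101781
P(X ≤ 3) = 0.142187

0.1422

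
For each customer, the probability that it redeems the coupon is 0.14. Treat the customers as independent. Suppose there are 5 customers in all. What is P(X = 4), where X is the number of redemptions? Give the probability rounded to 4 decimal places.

X ~ Binomial(n=5, p=0.14).
P(X=4) = C(5,4) · p^4 · (1−p)^1
= 5 · 0.00038416 · 0.86 = 0.001652

0.0017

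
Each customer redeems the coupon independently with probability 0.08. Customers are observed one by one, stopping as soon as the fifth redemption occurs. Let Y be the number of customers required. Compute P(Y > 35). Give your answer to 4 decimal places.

Needing more than 35 customers ⇔ fewer than 5 successes in the first 35. With X ~ Binomial(35, 0.08), P(Y > 35) = P(X ≤ 4).
  k=0: C(35,0)·0.08^0·0.92^35 = 0.054022
  k=1: C(35,1)·0.08^1·0.92^34 = 0.164416
  k=2: C(35,2)·0.08^2·0.92^33 = 0.243050
  k=3: C(35,3)·0.08^3·0.92^32 = 0.232482
  k=4: C(35,4)·0.08^4·0.92^31 = 0.161727
P(X ≤ 4) = 0.855698

0.8557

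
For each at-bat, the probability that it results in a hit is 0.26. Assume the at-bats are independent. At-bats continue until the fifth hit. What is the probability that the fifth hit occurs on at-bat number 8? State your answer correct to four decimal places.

Y = trial on which the fifth success occurs; negative binomial, r=5, p=0.26.
P(Y=8) = C(7,4) · p^5 · (1−p)^3
= 35 · 0.0011881 · 0.40522 = 0.016851

0.0169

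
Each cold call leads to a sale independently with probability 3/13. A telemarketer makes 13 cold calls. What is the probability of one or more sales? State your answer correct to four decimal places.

P(at least one) = 1 − P(none) = 1 − (1 − 0.230769)^13
= 1 − 0.033017 = 0.966983

0.9670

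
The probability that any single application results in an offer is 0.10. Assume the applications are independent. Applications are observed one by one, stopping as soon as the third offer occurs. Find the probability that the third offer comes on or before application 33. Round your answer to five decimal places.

Finishing within 33 applications ⇔ at least 3 successes in the first 33. With X ~ Binomial(33, 0.10), P(Y ≤ 33) = 1 − P(X ≤ 2).
  k=0: C(33,0)·0.10^0·0.90^33 = 0.0309032
  k=1: C(33,1)·0.10^1·0.90^32 = 0.1133116
  k=2: C(33,2)·0.10^2·0.90^31 = 0.2014428
1 − 0.3456575 = 0.6543425

0.65434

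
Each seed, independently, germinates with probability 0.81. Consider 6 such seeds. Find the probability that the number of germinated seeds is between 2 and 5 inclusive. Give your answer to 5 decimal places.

X ~ Binomial(6, 0.81); P(2 ≤ X ≤ 5) = Σ C(6,k) p^k (1−p)^(6−k) over k:
  k=2: C(6,2)·0.81^2·0.19^4 = 0.0128255
  k=3: C(6,3)·0.81^3·0.19^3 = 0.0729031
  k=4: C(6,4)·0.81^4·0.19^2 = 0.2330980
  k=5: C(6,5)·0.81^5·0.19^1 = 0.3974934
Total = 0.7163200

0.71632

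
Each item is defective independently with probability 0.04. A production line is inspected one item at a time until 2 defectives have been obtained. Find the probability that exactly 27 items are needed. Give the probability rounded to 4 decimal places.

0.0150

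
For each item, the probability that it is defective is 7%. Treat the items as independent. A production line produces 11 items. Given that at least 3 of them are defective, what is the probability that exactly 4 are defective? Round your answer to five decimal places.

X ~ Binomial(11, 0.07). Want P(X=4 | X≥3) = P(X=4) / P(X≥3).
P(X=4) = C(11,4)·0.07^4·0.93^7 = 0.0047675
P(X≥3) = 1 − 0.4501035 − 0.3726664 − 0.1402508 = 0.0369793
Ratio = 0.0047675 / 0.0369793 = 0.1289223

0.12892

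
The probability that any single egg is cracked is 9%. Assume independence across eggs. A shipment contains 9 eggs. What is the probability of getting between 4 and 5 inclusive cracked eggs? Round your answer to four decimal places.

X ~ Binomial(9, 0.09); P(4 ≤ X ≤ 5) = Σ C(9,k) p^k (1−p)^(9−k) over k:
  k=4: C(9,4)·0.09^4·0.91^5 = 0.005159
  k=5: C(9,5)·0.09^5·0.91^4 = 0.000510
Total = 0.005669

0.0057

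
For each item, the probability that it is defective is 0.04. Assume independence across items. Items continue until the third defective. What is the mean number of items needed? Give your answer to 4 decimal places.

75.0000

Y = total items until the third success; negative binomial with r=3, p=0.04.
E[Y] = r / p = 3 / 0.04 = 75.000000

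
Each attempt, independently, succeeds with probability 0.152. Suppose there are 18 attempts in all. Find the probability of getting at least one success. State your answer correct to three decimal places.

0.949

P(at least one) = 1 − P(none) = 1 − (1 − 0.152)^18
= 1 − 0.05142 = 0.94858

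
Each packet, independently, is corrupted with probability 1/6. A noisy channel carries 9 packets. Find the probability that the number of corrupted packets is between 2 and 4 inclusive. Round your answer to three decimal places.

X ~ Binomial(9, 0.166667); P(2 ≤ X ≤ 4) = Σ C(9,k) p^k (1−p)^(9−k) over k:
  k=2: C(9,2)·0.166667^2·0.833333^7 = 0.27908
  k=3: C(9,3)·0.166667^3·0.833333^6 = 0.13024
  k=4: C(9,4)·0.166667^4·0.833333^5 = 0.03907
Total = 0.44839

0.448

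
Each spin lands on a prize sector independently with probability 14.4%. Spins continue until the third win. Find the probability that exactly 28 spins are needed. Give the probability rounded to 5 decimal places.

Y = trial on which the third success occurs; negative binomial, r=3, p=0.144.
P(Y=28) = C(27,2) · p^3 · (1−p)^25
= 351 · 0.002986 · 0.020504 = 0.0214901

0.02149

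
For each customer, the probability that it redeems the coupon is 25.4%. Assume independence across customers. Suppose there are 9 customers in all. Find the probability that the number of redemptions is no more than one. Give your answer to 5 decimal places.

X ~ Binomial(9, 0.254); P(X ≤ 1) = Σ C(9,k) p^k (1−p)^(9−k) over k:
  k=0: C(9,0)·0.254^0·0.746^9 = 0.0715566
  k=1: C(9,1)·0.254^1·0.746^8 = 0.2192739
Total = 0.2908304

0.29083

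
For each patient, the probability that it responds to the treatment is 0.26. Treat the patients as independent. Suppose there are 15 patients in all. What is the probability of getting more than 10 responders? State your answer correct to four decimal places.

0.0002

X ~ Binomial(15, 0.26); P(X ≥ 11) = Σ C(15,k) p^k (1−p)^(15−k) over k:
  k=11: C(15,11)·0.26^11·0.74^4 = 0.000150
  k=12: C(15,12)·0.26^12·0.74^3 = 0.000018
  k=13: C(15,13)·0.26^13·0.74^2 = 0.000001
  k=14: C(15,14)·0.26^14·0.74^1 = 0.000000
  k=15: C(15,15)·0.26^15·0.74^0 = 0.000000
Total = 0.000169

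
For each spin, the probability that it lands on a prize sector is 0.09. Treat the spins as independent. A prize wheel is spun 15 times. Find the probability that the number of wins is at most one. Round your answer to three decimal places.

0.604

X ~ Binomial(15, 0.09); P(X ≤ 1) = Σ C(15,k) p^k (1−p)^(15−k) over k:
  k=0: C(15,0)·0.09^0·0.91^15 = 0.24301
  k=1: C(15,1)·0.09^1·0.91^14 = 0.36051
Total = 0.60351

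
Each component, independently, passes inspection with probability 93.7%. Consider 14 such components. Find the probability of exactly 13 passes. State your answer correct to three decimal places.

X ~ Binomial(n=14, p=0.937).
P(X=13) = C(14,13) · p^13 · (1−p)^1
= 14 · 0.42916 · 0.063 = 0.37852

0.379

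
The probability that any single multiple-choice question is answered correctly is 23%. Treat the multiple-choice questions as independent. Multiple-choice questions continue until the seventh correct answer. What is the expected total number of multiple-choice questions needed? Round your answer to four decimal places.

Y = total multiple-choice questions until the seventh success; negative binomial with r=7, p=0.23.
E[Y] = r / p = 7 / 0.23 = 30.434783

30.4348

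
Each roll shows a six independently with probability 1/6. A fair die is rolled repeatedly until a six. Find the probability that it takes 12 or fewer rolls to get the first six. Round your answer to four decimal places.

0.8878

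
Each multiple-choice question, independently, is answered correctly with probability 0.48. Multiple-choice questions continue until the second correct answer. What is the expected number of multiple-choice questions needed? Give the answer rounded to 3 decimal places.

Y = total multiple-choice questions until the second success; negative binomial with r=2, p=0.48.
E[Y] = r / p = 2 / 0.48 = 4.16667

4.167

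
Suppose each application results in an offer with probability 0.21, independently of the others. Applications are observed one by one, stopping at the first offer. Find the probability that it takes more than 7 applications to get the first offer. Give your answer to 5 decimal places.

0.19204

Y = number of applications to the first success; geometric, p = 0.21.
P(Y > 7) = P(first 7 all fail) = (1−p)^7 = 0.1920391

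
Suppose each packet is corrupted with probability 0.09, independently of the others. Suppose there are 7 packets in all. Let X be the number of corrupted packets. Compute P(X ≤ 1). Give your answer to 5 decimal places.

X ~ Binomial(7, 0.09); P(X ≤ 1) = Σ C(7,k) p^k (1−p)^(7−k) over k:
  k=0: C(7,0)·0.09^0·0.91^7 = 0.5167610
  k=1: C(7,1)·0.09^1·0.91^6 = 0.3577576
Total = 0.8745186

0.87452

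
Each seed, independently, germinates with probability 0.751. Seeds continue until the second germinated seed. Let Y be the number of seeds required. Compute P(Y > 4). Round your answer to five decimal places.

Needing more than 4 seeds ⇔ fewer than 2 successes in the first 4. With X ~ Binomial(4, 0.751), P(Y > 4) = P(X ≤ 1).
  k=0: C(4,0)·0.751^0·0.249^4 = 0.0038441
  k=1: C(4,1)·0.751^1·0.249^3 = 0.0463765
P(X ≤ 1) = 0.0502206

0.05022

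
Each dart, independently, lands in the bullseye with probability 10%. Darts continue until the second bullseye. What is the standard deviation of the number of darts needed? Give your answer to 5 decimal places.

Y = total darts until the second success; negative binomial with r=2, p=0.10.
SD(Y) = √[r(1−p)/p²] = √(180.0000000) = 13.4164079

13.41641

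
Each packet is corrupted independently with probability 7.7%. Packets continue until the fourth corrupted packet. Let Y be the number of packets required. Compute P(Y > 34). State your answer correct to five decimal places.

0.73562

Needing more than 34 packets ⇔ fewer than 4 successes in the first 34. With X ~ Binomial(34, 0.077), P(Y > 34) = P(X ≤ 3).
  k=0: C(34,0)·0.077^0·0.923^34 = 0.0655931
  k=1: C(34,1)·0.077^1·0.923^33 = 0.1860483
  k=2: C(34,2)·0.077^2·0.923^32 = 0.2560936
  k=3: C(34,3)·0.077^3·0.923^31 = 0.2278854
P(X ≤ 3) = 0.7356204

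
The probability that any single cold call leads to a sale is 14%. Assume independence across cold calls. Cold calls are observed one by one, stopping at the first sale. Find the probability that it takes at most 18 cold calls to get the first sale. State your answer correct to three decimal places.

Y = number of cold calls to the first success; geometric, p = 0.14.
P(Y ≤ 18) = 1 − (1−p)^18 = 1 − 0.06622 = 0.93378

0.934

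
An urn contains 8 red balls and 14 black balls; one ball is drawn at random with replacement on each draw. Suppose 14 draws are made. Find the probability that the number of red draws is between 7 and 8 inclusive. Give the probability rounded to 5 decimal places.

0.18291

X ~ Binomial(14, 0.363636); P(7 ≤ X ≤ 8) = Σ C(14,k) p^k (1−p)^(14−k) over k:
  k=7: C(14,7)·0.363636^7·0.636364^7 = 0.1219427
  k=8: C(14,8)·0.363636^8·0.636364^6 = 0.0609714
Total = 0.1829141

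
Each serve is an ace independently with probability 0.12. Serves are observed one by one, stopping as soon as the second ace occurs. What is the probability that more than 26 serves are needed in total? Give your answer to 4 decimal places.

0.1637

Needing more than 26 serves ⇔ fewer than 2 successes in the first 26. With X ~ Binomial(26, 0.12), P(Y > 26) = P(X ≤ 1).
  k=0: C(26,0)·0.12^0·0.88^26 = 0.036020
  k=1: C(26,1)·0.12^1·0.88^25 = 0.127709
P(X ≤ 1) = 0.163729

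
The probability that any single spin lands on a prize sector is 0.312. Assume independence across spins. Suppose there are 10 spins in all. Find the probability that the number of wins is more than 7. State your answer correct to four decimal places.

X ~ Binomial(10, 0.312); P(X ≥ 8) = Σ C(10,k) p^k (1−p)^(10−k) over k:
  k=8: C(10,8)·0.312^8·0.688^2 = 0.001913
  k=9: C(10,9)·0.312^9·0.688^1 = 0.000193
  k=10: C(10,10)·0.312^10·0.688^0 = 0.000009
Total = 0.002114

0.0021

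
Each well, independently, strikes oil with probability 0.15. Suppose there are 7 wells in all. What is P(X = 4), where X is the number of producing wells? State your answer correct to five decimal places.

X ~ Binomial(n=7, p=0.15).
P(X=4) = C(7,4) · p^4 · (1−p)^3
= 35 · 0.00050625 · 0.61413 = 0.0108815

0.01088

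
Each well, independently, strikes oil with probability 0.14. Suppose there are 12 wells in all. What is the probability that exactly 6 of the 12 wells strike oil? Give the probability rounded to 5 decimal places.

0.00281

X ~ Binomial(n=12, p=0.14).
P(X=6) = C(12,6) · p^6 · (1−p)^6
= 924 · 7.5295e-06 · 0.40457 = 0.0028147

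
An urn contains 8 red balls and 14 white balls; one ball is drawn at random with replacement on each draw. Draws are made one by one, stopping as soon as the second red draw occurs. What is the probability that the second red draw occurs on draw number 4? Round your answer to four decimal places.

0.1606

Y = trial on which the second success occurs; negative binomial, r=2, p=0.363636.
P(Y=4) = C(3,1) · p^2 · (1−p)^2
= 3 · 0.13223 · 0.40496 = 0.160645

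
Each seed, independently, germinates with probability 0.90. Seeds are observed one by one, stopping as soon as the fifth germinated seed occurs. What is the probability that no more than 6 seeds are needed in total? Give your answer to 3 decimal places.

0.886

Finishing within 6 seeds ⇔ at least 5 successes in the first 6. With X ~ Binomial(6, 0.90), P(Y ≤ 6) = 1 − P(X ≤ 4).
  k=0: C(6,0)·0.90^0·0.10^6 = 0.00000
  k=1: C(6,1)·0.90^1·0.10^5 = 0.00005
  k=2: C(6,2)·0.90^2·0.10^4 = 0.00121
  k=3: C(6,3)·0.90^3·0.10^3 = 0.01458
  k=4: C(6,4)·0.90^4·0.10^2 = 0.09842
1 − 0.11427 = 0.88574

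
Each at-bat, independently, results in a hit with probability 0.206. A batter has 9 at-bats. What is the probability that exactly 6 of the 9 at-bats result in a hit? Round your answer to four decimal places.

0.0032

X ~ Binomial(n=9, p=0.206).
P(X=6) = C(9,6) · p^6 · (1−p)^3
= 84 · 7.6419e-05 · 0.50057 = 0.003213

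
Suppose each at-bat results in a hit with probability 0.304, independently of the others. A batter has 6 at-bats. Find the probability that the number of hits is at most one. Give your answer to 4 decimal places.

X ~ Binomial(6, 0.304); P(X ≤ 1) = Σ C(6,k) p^k (1−p)^(6−k) over k:
  k=0: C(6,0)·0.304^0·0.696^6 = 0.113673
  k=1: C(6,1)·0.304^1·0.696^5 = 0.297900
Total = 0.411573

0.4116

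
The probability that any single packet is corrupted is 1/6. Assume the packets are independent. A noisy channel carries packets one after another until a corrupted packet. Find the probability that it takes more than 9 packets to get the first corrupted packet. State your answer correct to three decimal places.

Y = number of packets to the first success; geometric, p = 0.166667.
P(Y > 9) = P(first 9 all fail) = (1−p)^9 = 0.19381

0.194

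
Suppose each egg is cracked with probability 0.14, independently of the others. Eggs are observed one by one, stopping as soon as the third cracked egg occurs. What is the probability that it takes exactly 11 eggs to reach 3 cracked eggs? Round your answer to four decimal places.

0.0369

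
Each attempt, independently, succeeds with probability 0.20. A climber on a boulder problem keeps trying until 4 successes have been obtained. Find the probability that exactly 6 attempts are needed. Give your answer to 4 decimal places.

0.0102

Y = trial on which the fourth success occurs; negative binomial, r=4, p=0.20.
P(Y=6) = C(5,3) · p^4 · (1−p)^2
= 10 · 0.0016 · 0.64 = 0.010240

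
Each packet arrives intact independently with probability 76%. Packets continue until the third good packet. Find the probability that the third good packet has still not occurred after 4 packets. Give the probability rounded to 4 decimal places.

0.2450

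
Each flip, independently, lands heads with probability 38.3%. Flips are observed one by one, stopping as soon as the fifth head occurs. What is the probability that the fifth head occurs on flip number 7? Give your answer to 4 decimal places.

0.0471

Y = trial on which the fifth success occurs; negative binomial, r=5, p=0.383.
P(Y=7) = C(6,4) · p^5 · (1−p)^2
= 15 · 0.0082413 · 0.38069 = 0.047060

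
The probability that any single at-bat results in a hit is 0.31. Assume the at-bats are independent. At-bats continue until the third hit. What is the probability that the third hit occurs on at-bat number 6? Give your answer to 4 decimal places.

0.0979

Y = trial on which the third success occurs; negative binomial, r=3, p=0.31.
P(Y=6) = C(5,2) · p^3 · (1−p)^3
= 10 · 0.029791 · 0.32851 = 0.097866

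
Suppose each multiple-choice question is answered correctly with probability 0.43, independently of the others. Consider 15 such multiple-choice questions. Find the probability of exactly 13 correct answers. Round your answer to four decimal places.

X ~ Binomial(n=15, p=0.43).
P(X=13) = C(15,13) · p^13 · (1−p)^2
= 105 · 1.7183e-05 · 0.3249 = 0.000586

0.0006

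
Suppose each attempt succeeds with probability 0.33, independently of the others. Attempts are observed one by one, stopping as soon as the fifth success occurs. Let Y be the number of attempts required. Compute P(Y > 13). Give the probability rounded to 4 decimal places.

Needing more than 13 attempts ⇔ fewer than 5 successes in the first 13. With X ~ Binomial(13, 0.33), P(Y > 13) = P(X ≤ 4).
  k=0: C(13,0)·0.33^0·0.67^13 = 0.005482
  k=1: C(13,1)·0.33^1·0.67^12 = 0.035104
  k=2: C(13,2)·0.33^2·0.67^11 = 0.103740
  k=3: C(13,3)·0.33^3·0.67^10 = 0.187351
  k=4: C(13,4)·0.33^4·0.67^9 = 0.230693
P(X ≤ 4) = 0.562370

0.5624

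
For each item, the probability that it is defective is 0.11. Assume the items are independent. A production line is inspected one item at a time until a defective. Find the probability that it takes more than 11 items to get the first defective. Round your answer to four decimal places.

Y = number of items to the first success; geometric, p = 0.11.
P(Y > 11) = P(first 11 all fail) = (1−p)^11 = 0.277517

0.2775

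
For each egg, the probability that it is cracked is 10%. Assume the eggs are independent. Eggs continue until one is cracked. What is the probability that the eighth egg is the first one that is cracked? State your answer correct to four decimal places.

Geometric (trials to first success), p = 0.10.
P(Y = 8) = (1−p)^7 · p = 0.4783 · 0.10 = 0.047830

0.0478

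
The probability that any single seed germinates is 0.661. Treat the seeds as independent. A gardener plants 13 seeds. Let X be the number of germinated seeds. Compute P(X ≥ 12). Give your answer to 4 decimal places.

0.0353

X ~ Binomial(13, 0.661); P(X ≥ 12) = Σ C(13,k) p^k (1−p)^(13−k) over k:
  k=12: C(13,12)·0.661^12·0.339^1 = 0.030659
  k=13: C(13,13)·0.661^13·0.339^0 = 0.004599
Total = 0.035258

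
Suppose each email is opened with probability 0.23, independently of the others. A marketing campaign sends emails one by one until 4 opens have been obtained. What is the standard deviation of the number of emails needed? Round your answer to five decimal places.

Y = total emails until the fourth success; negative binomial with r=4, p=0.23.
SD(Y) = √[r(1−p)/p²] = √(58.2230624) = 7.6304038

7.63040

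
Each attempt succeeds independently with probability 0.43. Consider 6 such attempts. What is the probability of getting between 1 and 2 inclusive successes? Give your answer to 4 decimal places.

0.4480

X ~ Binomial(6, 0.43); P(1 ≤ X ≤ 2) = Σ C(6,k) p^k (1−p)^(6−k) over k:
  k=1: C(6,1)·0.43^1·0.57^5 = 0.155237
  k=2: C(6,2)·0.43^2·0.57^4 = 0.292771
Total = 0.448007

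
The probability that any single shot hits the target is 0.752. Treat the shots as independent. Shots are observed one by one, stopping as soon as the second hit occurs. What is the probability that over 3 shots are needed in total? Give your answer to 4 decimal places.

Needing more than 3 shots ⇔ fewer than 2 successes in the first 3. With X ~ Binomial(3, 0.752), P(Y > 3) = P(X ≤ 1).
  k=0: C(3,0)·0.752^0·0.248^3 = 0.015253
  k=1: C(3,1)·0.752^1·0.248^2 = 0.138753
P(X ≤ 1) = 0.154006

0.1540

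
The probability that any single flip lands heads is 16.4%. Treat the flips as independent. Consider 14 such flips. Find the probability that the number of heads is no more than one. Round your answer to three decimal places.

0.305

X ~ Binomial(14, 0.164); P(X ≤ 1) = Σ C(14,k) p^k (1−p)^(14−k) over k:
  k=0: C(14,0)·0.164^0·0.836^14 = 0.08145
  k=1: C(14,1)·0.164^1·0.836^13 = 0.22369
Total = 0.30514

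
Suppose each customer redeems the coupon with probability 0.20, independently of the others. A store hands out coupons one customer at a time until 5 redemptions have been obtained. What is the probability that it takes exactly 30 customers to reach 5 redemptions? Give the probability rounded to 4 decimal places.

Y = trial on which the fifth success occurs; negative binomial, r=5, p=0.20.
P(Y=30) = C(29,4) · p^5 · (1−p)^25
= 23751 · 0.00032 · 0.0037779 = 0.028713

0.0287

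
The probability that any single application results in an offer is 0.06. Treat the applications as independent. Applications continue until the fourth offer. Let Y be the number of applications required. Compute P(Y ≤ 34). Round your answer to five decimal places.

0.14456

Finishing within 34 applications ⇔ at least 4 successes in the first 34. With X ~ Binomial(34, 0.06), P(Y ≤ 34) = 1 − P(X ≤ 3).
  k=0: C(34,0)·0.06^0·0.94^34 = 0.1219964
  k=1: C(34,1)·0.06^1·0.94^33 = 0.2647581
  k=2: C(34,2)·0.06^2·0.94^32 = 0.2788410
  k=3: C(34,3)·0.06^3·0.94^31 = 0.1898492
1 − 0.8554448 = 0.1445552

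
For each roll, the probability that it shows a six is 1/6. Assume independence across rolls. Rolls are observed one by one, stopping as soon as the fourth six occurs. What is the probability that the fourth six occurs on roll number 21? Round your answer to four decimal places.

0.0396

Y = trial on which the fourth success occurs; negative binomial, r=4, p=0.166667.
P(Y=21) = C(20,3) · p^4 · (1−p)^17
= 1140 · 0.0007716 · 0.045073 = 0.039648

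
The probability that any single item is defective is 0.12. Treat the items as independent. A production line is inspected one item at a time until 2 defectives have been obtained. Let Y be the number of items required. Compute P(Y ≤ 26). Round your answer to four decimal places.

Finishing within 26 items ⇔ at least 2 successes in the first 26. With X ~ Binomial(26, 0.12), P(Y ≤ 26) = 1 − P(X ≤ 1).
  k=0: C(26,0)·0.12^0·0.88^26 = 0.036020
  k=1: C(26,1)·0.12^1·0.88^25 = 0.127709
1 − 0.163729 = 0.836271

0.8363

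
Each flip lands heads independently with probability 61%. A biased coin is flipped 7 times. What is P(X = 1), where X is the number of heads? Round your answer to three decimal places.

X ~ Binomial(n=7, p=0.61).
P(X=1) = C(7,1) · p^1 · (1−p)^6
= 7 · 0.61 · 0.0035187 = 0.01503

0.015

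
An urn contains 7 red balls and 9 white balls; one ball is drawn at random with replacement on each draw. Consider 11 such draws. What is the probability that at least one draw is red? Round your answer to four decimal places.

P(at least one) = 1 − P(none) = 1 − (1 − 0.4375)^11
= 1 − 0.001784 = 0.998216

0.9982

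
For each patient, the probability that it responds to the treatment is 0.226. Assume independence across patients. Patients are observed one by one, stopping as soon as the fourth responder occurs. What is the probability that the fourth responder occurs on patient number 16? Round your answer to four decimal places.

0.0549

Y = trial on which the fourth success occurs; negative binomial, r=4, p=0.226.
P(Y=16) = C(15,3) · p^4 · (1−p)^12
= 455 · 0.0026088 · 0.046227 = 0.054870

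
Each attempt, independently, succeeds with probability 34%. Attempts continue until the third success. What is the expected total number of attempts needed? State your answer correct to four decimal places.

8.8235

Y = total attempts until the third success; negative binomial with r=3, p=0.34.
E[Y] = r / p = 3 / 0.34 = 8.823529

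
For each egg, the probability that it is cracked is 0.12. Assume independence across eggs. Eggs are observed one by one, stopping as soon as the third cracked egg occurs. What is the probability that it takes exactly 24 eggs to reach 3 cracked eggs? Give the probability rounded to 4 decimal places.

Y = trial on which the third success occurs; negative binomial, r=3, p=0.12.
P(Y=24) = C(23,2) · p^3 · (1−p)^21
= 253 · 0.001728 · 0.068255 = 0.029840

0.0298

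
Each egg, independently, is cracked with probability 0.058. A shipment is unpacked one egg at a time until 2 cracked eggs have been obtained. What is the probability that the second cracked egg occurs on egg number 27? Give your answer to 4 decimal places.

Y = trial on which the second success occurs; negative binomial, r=2, p=0.058.
P(Y=27) = C(26,1) · p^2 · (1−p)^25
= 26 · 0.003364 · 0.22453 = 0.019638

0.0196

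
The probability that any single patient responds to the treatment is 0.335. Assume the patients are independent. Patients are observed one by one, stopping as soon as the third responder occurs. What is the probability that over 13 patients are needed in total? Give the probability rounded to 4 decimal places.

Needing more than 13 patients ⇔ fewer than 3 successes in the first 13. With X ~ Binomial(13, 0.335), P(Y > 13) = P(X ≤ 2).
  k=0: C(13,0)·0.335^0·0.665^13 = 0.004974
  k=1: C(13,1)·0.335^1·0.665^12 = 0.032572
  k=2: C(13,2)·0.335^2·0.665^11 = 0.098451
P(X ≤ 2) = 0.135997

0.1360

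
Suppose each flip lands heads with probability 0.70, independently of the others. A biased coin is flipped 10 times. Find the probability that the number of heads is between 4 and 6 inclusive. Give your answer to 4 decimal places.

0.3398

X ~ Binomial(10, 0.70); P(4 ≤ X ≤ 6) = Σ C(10,k) p^k (1−p)^(10−k) over k:
  k=4: C(10,4)·0.70^4·0.30^6 = 0.036757
  k=5: C(10,5)·0.70^5·0.30^5 = 0.102919
  k=6: C(10,6)·0.70^6·0.30^4 = 0.200121
Total = 0.339797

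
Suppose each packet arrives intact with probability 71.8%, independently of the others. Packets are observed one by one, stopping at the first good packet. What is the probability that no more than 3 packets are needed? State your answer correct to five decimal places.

0.97757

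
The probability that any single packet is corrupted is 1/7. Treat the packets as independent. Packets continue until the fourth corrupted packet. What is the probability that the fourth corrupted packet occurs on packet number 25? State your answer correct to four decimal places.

Y = trial on which the fourth success occurs; negative binomial, r=4, p=0.142857.
P(Y=25) = C(24,3) · p^4 · (1−p)^21
= 2024 · 0.00041649 · 0.039275 = 0.033108

0.0331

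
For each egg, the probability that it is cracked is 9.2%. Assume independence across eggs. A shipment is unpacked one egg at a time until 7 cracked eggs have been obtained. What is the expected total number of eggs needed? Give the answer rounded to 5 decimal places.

76.08696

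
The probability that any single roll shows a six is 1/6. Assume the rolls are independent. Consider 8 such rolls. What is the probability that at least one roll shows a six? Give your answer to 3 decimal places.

P(at least one) = 1 − P(none) = 1 − (1 − 0.166667)^8
= 1 − 0.23257 = 0.76743

0.767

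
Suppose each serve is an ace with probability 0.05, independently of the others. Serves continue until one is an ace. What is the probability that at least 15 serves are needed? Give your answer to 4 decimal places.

0.4877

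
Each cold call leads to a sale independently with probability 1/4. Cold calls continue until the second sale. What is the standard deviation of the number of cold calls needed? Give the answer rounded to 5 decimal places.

4.89898

Y = total cold calls until the second success; negative binomial with r=2, p=0.25.
SD(Y) = √[r(1−p)/p²] = √(24.0000000) = 4.8989795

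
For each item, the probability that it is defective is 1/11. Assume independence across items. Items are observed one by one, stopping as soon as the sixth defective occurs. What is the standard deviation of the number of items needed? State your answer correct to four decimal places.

Y = total items until the sixth success; negative binomial with r=6, p=0.090909.
SD(Y) = √[r(1−p)/p²] = √(660.000000) = 25.690465

25.6905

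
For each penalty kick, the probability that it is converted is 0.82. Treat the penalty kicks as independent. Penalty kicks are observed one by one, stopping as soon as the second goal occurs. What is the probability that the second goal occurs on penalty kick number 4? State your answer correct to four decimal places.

Y = trial on which the second success occurs; negative binomial, r=2, p=0.82.
P(Y=4) = C(3,1) · p^2 · (1−p)^2
= 3 · 0.6724 · 0.0324 = 0.065357

0.0654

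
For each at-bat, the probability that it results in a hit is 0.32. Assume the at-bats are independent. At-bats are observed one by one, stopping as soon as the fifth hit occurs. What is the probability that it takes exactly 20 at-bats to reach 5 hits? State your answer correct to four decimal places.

Y = trial on which the fifth success occurs; negative binomial, r=5, p=0.32.
P(Y=20) = C(19,4) · p^5 · (1−p)^15
= 3876 · 0.0033554 · 0.0030735 = 0.039973

0.0400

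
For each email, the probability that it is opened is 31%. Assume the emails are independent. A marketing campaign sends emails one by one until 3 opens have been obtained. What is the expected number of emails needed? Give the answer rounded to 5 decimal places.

9.67742

Y = total emails until the third success; negative binomial with r=3, p=0.31.
E[Y] = r / p = 3 / 0.31 = 9.6774194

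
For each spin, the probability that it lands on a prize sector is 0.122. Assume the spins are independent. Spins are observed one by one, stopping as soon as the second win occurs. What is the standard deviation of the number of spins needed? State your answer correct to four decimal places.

Y = total spins until the second success; negative binomial with r=2, p=0.122.
SD(Y) = √[r(1−p)/p²] = √(117.979038) = 10.861816

10.8618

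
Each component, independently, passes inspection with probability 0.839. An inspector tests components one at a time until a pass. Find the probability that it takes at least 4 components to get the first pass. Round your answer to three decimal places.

0.004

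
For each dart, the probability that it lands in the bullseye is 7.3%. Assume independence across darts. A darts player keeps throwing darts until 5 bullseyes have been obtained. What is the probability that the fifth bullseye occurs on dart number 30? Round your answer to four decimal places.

Y = trial on which the fifth success occurs; negative binomial, r=5, p=0.073.
P(Y=30) = C(29,4) · p^5 · (1−p)^25
= 23751 · 2.0731e-06 · 0.15031 = 0.007401

0.0074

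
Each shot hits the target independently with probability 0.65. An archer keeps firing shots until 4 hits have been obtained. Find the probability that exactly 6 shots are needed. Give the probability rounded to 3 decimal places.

Y = trial on which the fourth success occurs; negative binomial, r=4, p=0.65.
P(Y=6) = C(5,3) · p^4 · (1−p)^2
= 10 · 0.17851 · 0.1225 = 0.21867

0.219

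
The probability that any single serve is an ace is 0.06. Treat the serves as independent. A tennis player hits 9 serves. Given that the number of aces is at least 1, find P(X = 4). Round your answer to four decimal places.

0.0028

X ~ Binomial(9, 0.06). Want P(X=4 | X≥1) = P(X=4) / P(X≥1).
P(X=4) = C(9,4)·0.06^4·0.94^5 = 0.001198
P(X≥1) = 1 − 0.572995 = 0.427005
Ratio = 0.001198 / 0.427005 = 0.002807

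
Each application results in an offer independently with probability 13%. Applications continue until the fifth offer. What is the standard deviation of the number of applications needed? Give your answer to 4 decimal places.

Y = total applications until the fifth success; negative binomial with r=5, p=0.13.
SD(Y) = √[r(1−p)/p²] = √(257.396450) = 16.043580

16.0436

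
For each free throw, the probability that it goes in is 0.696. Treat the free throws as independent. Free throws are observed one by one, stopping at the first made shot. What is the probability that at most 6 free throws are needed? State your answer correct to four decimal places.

0.9992

Y = number of free throws to the first success; geometric, p = 0.696.
P(Y ≤ 6) = 1 − (1−p)^6 = 1 − 0.000789 = 0.999211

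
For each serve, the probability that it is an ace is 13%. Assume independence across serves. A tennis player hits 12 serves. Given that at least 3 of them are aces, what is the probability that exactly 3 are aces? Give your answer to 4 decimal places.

X ~ Binomial(12, 0.13). Want P(X=3 | X≥3) = P(X=3) / P(X≥3).
P(X=3) = C(12,3)·0.13^3·0.87^9 = 0.138015
P(X≥3) = 1 − 0.188032 − 0.337160 − 0.277091 = 0.197717
Ratio = 0.138015 / 0.197717 = 0.698044

0.6980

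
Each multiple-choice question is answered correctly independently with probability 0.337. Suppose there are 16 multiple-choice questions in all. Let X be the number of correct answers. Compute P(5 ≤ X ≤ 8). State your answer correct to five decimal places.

0.61880

X ~ Binomial(16, 0.337); P(5 ≤ X ≤ 8) = Σ C(16,k) p^k (1−p)^(16−k) over k:
  k=5: C(16,5)·0.337^5·0.663^11 = 0.2065765
  k=6: C(16,6)·0.337^6·0.663^10 = 0.1925036
  k=7: C(16,7)·0.337^7·0.663^9 = 0.1397839
  k=8: C(16,8)·0.337^8·0.663^8 = 0.0799330
Total = 0.6187969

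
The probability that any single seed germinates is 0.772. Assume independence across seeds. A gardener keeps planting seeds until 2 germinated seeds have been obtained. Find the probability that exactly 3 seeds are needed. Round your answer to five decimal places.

Y = trial on which the second success occurs; negative binomial, r=2, p=0.772.
P(Y=3) = C(2,1) · p^2 · (1−p)^1
= 2 · 0.59598 · 0.228 = 0.2717687

0.27177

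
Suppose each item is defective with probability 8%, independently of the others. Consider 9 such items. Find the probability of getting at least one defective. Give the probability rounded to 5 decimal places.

P(at least one) = 1 − P(none) = 1 − (1 − 0.08)^9
= 1 − 0.4721614 = 0.5278386

0.52784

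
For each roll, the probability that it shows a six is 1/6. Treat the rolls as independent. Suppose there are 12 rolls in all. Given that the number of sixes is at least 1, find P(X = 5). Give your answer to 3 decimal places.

0.032

X ~ Binomial(12, 0.166667). Want P(X=5 | X≥1) = P(X=5) / P(X≥1).
P(X=5) = C(12,5)·0.166667^5·0.833333^7 = 0.02842
P(X≥1) = 1 − 0.11216 = 0.88784
Ratio = 0.02842 / 0.88784 = 0.03202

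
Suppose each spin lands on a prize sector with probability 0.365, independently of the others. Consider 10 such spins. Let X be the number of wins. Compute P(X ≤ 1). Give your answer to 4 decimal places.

0.0719

X ~ Binomial(10, 0.365); P(X ≤ 1) = Σ C(10,k) p^k (1−p)^(10−k) over k:
  k=0: C(10,0)·0.365^0·0.635^10 = 0.010660
  k=1: C(10,1)·0.365^1·0.635^9 = 0.061271
Total = 0.071931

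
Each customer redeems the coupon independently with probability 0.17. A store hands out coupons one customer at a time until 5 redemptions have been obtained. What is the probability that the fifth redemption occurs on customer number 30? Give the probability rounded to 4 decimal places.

0.0320

Y = trial on which the fifth success occurs; negative binomial, r=5, p=0.17.
P(Y=30) = C(29,4) · p^5 · (1−p)^25
= 23751 · 0.00014199 · 0.0094831 = 0.031980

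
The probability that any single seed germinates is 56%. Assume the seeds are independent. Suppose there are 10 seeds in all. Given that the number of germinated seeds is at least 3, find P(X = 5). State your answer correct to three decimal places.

X ~ Binomial(10, 0.56). Want P(X=5 | X≥3) = P(X=5) / P(X≥3).
P(X=5) = C(10,5)·0.56^5·0.44^5 = 0.22888
P(X≥3) = 1 − 0.00027 − 0.00346 − 0.01982 = 0.97644
Ratio = 0.22888 / 0.97644 = 0.23440

0.234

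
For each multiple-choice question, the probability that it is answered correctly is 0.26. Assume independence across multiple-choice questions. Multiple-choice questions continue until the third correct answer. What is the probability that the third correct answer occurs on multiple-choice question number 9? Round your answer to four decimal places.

0.0808

Y = trial on which the third success occurs; negative binomial, r=3, p=0.26.
P(Y=9) = C(8,2) · p^3 · (1−p)^6
= 28 · 0.017576 · 0.16421 = 0.080811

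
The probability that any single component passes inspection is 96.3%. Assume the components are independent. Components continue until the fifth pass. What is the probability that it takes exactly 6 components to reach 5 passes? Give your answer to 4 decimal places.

0.1532

Y = trial on which the fifth success occurs; negative binomial, r=5, p=0.963.
P(Y=6) = C(5,4) · p^5 · (1−p)^1
= 5 · 0.82819 · 0.037 = 0.153216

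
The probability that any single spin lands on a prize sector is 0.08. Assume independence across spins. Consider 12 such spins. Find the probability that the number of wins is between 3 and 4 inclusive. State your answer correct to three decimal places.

0.064

X ~ Binomial(12, 0.08); P(3 ≤ X ≤ 4) = Σ C(12,k) p^k (1−p)^(12−k) over k:
  k=3: C(12,3)·0.08^3·0.92^9 = 0.05318
  k=4: C(12,4)·0.08^4·0.92^8 = 0.01041
Total = 0.06359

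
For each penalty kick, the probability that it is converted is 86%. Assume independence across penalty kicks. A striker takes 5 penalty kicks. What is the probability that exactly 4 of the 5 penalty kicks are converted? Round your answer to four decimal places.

0.3829

X ~ Binomial(n=5, p=0.86).
P(X=4) = C(5,4) · p^4 · (1−p)^1
= 5 · 0.54701 · 0.14 = 0.382906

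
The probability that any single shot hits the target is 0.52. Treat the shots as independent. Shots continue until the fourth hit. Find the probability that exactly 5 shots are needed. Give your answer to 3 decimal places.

0.140

Y = trial on which the fourth success occurs; negative binomial, r=4, p=0.52.
P(Y=5) = C(4,3) · p^4 · (1−p)^1
= 4 · 0.073116 · 0.48 = 0.14038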